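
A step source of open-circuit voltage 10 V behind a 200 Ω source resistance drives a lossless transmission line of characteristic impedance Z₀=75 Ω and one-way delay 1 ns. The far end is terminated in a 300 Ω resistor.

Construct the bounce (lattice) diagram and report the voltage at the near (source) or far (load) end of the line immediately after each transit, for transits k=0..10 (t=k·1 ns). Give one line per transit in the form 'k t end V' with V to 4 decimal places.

0 0 source 2.7273
1 1 load 4.3636
2 2 source 5.1074
3 3 load 5.5537
4 4 source 5.7566
5 5 load 5.8783
6 6 source 5.9336
7 7 load 5.9668
8 8 source 5.9819
9 9 load 5.9909
10 10 source 5.9951

Γ_L=0.600000, Γ_S=0.454545; launch V₁=10·75/275=2.727273
k=0 src: V=2.7273
k=1 load: inc=2.727273, refl=2.727273·0.600000=1.6364; V=0.000000+2.727273+1.636364=4.3636
k=2 src: inc=1.636364, refl=1.636364·0.454545=0.7438; V=2.727273+1.636364+0.743802=5.1074
k=3 load: inc=0.743802, refl=0.743802·0.600000=0.4463; V=4.363636+0.743802+0.446281=5.5537
k=4 src: inc=0.446281, refl=0.446281·0.454545=0.2029; V=5.107438+0.446281+0.202855=5.7566
k=5 load: inc=0.202855, refl=0.202855·0.600000=0.1217; V=5.553719+0.202855+0.121713=5.8783
k=6 src: inc=0.121713, refl=0.121713·0.454545=0.0553; V=5.756574+0.121713+0.055324=5.9336
k=7 load: inc=0.055324, refl=0.055324·0.600000=0.0332; V=5.878287+0.055324+0.033194=5.9668
k=8 src: inc=0.033194, refl=0.033194·0.454545=0.0151; V=5.933611+0.033194+0.015088=5.9819
k=9 load: inc=0.015088, refl=0.015088·0.600000=0.0091; V=5.966806+0.015088+0.009053=5.9909
k=10 src: inc=0.009053, refl=0.009053·0.454545=0.0041; V=5.981894+0.009053+0.004115=5.9951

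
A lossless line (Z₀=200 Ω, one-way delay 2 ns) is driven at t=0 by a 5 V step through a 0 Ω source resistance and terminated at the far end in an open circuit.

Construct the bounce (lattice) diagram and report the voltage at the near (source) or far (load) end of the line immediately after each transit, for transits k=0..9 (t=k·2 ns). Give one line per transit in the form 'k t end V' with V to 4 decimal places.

Γ_L=1.000000, Γ_S=-1.000000; launch V₁=5·200/200=5.000000
k=0 src: V=5.0000
k=1 load: inc=5.000000, refl=5.000000·1.000000=5.0000; V=0.000000+5.000000+5.000000=10.0000
k=2 src: inc=5.000000, refl=5.000000·-1.000000=-5.0000; V=5.000000+5.000000+-5.000000=5.0000
k=3 load: inc=-5.000000, refl=-5.000000·1.000000=-5.0000; V=10.000000+-5.000000+-5.000000=0.0000
k=4 src: inc=-5.000000, refl=-5.000000·-1.000000=5.0000; V=5.000000+-5.000000+5.000000=5.0000
k=5 load: inc=5.000000, refl=5.000000·1.000000=5.0000; V=0.000000+5.000000+5.000000=10.0000
k=6 src: inc=5.000000, refl=5.000000·-1.000000=-5.0000; V=5.000000+5.000000+-5.000000=5.0000
k=7 load: inc=-5.000000, refl=-5.000000·1.000000=-5.0000; V=10.000000+-5.000000+-5.000000=0.0000
k=8 src: inc=-5.000000, refl=-5.000000·-1.000000=5.0000; V=5.000000+-5.000000+5.000000=5.0000
k=9 load: inc=5.000000, refl=5.000000·1.000000=5.0000; V=0.000000+5.000000+5.000000=10.0000

0 0 source 5.0000
1 2 load 10.0000
2 4 source 5.0000
3 6 load 0.0000
4 8 source 5.0000
5 10 load 10.0000
6 12 source 5.0000
7 14 load 0.0000
8 16 source 5.0000
9 18 load 10.0000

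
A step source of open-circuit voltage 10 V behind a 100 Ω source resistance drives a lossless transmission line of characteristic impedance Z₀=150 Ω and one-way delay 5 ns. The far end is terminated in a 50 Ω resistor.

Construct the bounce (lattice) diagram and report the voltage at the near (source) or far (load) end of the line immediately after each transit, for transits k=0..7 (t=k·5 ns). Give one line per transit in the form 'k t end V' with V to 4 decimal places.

Γ_L=-0.500000, Γ_S=-0.200000; launch V₁=10·150/250=6.000000
k=0 src: V=6.0000
k=1 load: inc=6.000000, refl=6.000000·-0.500000=-3.0000; V=0.000000+6.000000+-3.000000=3.0000
k=2 src: inc=-3.000000, refl=-3.000000·-0.200000=0.6000; V=6.000000+-3.000000+0.600000=3.6000
k=3 load: inc=0.600000, refl=0.600000·-0.500000=-0.3000; V=3.000000+0.600000+-0.300000=3.3000
k=4 src: inc=-0.300000, refl=-0.300000·-0.200000=0.0600; V=3.600000+-0.300000+0.060000=3.3600
k=5 load: inc=0.060000, refl=0.060000·-0.500000=-0.0300; V=3.300000+0.060000+-0.030000=3.3300
k=6 src: inc=-0.030000, refl=-0.030000·-0.200000=0.0060; V=3.360000+-0.030000+0.006000=3.3360
k=7 load: inc=0.006000, refl=0.006000·-0.500000=-0.0030; V=3.330000+0.006000+-0.003000=3.3330

0 0 source 6.0000
1 5 load 3.0000
2 10 source 3.6000
3 15 load 3.3000
4 20 source 3.3600
5 25 load 3.3300
6 30 source 3.3360
7 35 load 3.3330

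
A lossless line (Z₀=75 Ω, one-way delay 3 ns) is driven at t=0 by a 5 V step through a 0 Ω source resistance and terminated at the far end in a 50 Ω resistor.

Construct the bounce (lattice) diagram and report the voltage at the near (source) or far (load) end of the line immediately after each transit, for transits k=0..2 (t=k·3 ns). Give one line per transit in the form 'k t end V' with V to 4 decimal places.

Γ_L=-0.200000, Γ_S=-1.000000; launch V₁=5·75/75=5.000000
k=0 src: V=5.0000
k=1 load: inc=5.000000, refl=5.000000·-0.200000=-1.0000; V=0.000000+5.000000+-1.000000=4.0000
k=2 src: inc=-1.000000, refl=-1.000000·-1.000000=1.0000; V=5.000000+-1.000000+1.000000=5.0000

0 0 source 5.0000
1 3 load 4.0000
2 6 source 5.0000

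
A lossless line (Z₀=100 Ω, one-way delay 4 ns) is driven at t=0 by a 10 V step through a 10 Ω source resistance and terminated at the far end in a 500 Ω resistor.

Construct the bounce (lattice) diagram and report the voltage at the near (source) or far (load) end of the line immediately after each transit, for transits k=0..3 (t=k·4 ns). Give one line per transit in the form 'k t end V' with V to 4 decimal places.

Γ_L=0.666667, Γ_S=-0.818182; launch V₁=10·100/110=9.090909
k=0 src: V=9.0909
k=1 load: inc=9.090909, refl=9.090909·0.666667=6.0606; V=0.000000+9.090909+6.060606=15.1515
k=2 src: inc=6.060606, refl=6.060606·-0.818182=-4.9587; V=9.090909+6.060606+-4.958678=10.1928
k=3 load: inc=-4.958678, refl=-4.958678·0.666667=-3.3058; V=15.151515+-4.958678+-3.305785=6.8871

0 0 source 9.0909
1 4 load 15.1515
2 8 source 10.1928
3 12 load 6.8871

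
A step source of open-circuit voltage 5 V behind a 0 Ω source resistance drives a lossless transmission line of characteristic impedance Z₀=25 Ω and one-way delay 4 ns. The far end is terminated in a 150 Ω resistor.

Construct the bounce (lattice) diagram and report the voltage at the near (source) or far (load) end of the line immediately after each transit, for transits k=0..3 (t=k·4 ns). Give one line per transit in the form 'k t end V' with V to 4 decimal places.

0 0 source 5.0000
1 4 load 8.5714
2 8 source 5.0000
3 12 load 2.4490

Γ_L=0.714286, Γ_S=-1.000000; launch V₁=5·25/25=5.000000
k=0 src: V=5.0000
k=1 load: inc=5.000000, refl=5.000000·0.714286=3.5714; V=0.000000+5.000000+3.571429=8.5714
k=2 src: inc=3.571429, refl=3.571429·-1.000000=-3.5714; V=5.000000+3.571429+-3.571429=5.0000
k=3 load: inc=-3.571429, refl=-3.571429·0.714286=-2.5510; V=8.571429+-3.571429+-2.551020=2.4490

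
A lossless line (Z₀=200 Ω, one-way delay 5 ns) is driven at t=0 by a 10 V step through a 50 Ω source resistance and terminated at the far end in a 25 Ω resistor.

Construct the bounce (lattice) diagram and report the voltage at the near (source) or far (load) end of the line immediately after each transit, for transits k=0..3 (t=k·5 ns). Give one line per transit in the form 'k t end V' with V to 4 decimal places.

0 0 source 8.0000
1 5 load 1.7778
2 10 source 5.5111
3 15 load 2.6074

Γ_L=-0.777778, Γ_S=-0.600000; launch V₁=10·200/250=8.000000
k=0 src: V=8.0000
k=1 load: inc=8.000000, refl=8.000000·-0.777778=-6.2222; V=0.000000+8.000000+-6.222222=1.7778
k=2 src: inc=-6.222222, refl=-6.222222·-0.600000=3.7333; V=8.000000+-6.222222+3.733333=5.5111
k=3 load: inc=3.733333, refl=3.733333·-0.777778=-2.9037; V=1.777778+3.733333+-2.903704=2.6074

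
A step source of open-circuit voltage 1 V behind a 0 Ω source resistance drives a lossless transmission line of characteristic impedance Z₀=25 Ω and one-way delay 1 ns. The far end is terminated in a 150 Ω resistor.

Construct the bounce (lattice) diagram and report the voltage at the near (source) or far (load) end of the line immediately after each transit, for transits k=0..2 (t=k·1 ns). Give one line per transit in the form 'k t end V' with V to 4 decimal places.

Γ_L=0.714286, Γ_S=-1.000000; launch V₁=1·25/25=1.000000
k=0 src: V=1.0000
k=1 load: inc=1.000000, refl=1.000000·0.714286=0.7143; V=0.000000+1.000000+0.714286=1.7143
k=2 src: inc=0.714286, refl=0.714286·-1.000000=-0.7143; V=1.000000+0.714286+-0.714286=1.0000

0 0 source 1.0000
1 1 load 1.7143
2 2 source 1.0000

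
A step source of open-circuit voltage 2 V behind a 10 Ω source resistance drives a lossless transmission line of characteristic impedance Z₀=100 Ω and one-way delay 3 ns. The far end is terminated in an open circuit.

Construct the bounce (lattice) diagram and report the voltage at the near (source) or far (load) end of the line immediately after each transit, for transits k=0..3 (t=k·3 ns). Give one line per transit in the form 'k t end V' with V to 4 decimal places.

0 0 source 1.8182
1 3 load 3.6364
2 6 source 2.1488
3 9 load 0.6612

Γ_L=1.000000, Γ_S=-0.818182; launch V₁=2·100/110=1.818182
k=0 src: V=1.8182
k=1 load: inc=1.818182, refl=1.818182·1.000000=1.8182; V=0.000000+1.818182+1.818182=3.6364
k=2 src: inc=1.818182, refl=1.818182·-0.818182=-1.4876; V=1.818182+1.818182+-1.487603=2.1488
k=3 load: inc=-1.487603, refl=-1.487603·1.000000=-1.4876; V=3.636364+-1.487603+-1.487603=0.6612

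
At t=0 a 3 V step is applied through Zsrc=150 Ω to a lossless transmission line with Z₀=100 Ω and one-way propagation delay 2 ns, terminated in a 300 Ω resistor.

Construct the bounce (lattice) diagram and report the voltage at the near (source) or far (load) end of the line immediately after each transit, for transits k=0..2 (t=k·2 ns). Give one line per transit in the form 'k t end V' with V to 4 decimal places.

Γ_L=0.500000, Γ_S=0.200000; launch V₁=3·100/250=1.200000
k=0 src: V=1.2000
k=1 load: inc=1.200000, refl=1.200000·0.500000=0.6000; V=0.000000+1.200000+0.600000=1.8000
k=2 src: inc=0.600000, refl=0.600000·0.200000=0.1200; V=1.200000+0.600000+0.120000=1.9200

0 0 source 1.2000
1 2 load 1.8000
2 4 source 1.9200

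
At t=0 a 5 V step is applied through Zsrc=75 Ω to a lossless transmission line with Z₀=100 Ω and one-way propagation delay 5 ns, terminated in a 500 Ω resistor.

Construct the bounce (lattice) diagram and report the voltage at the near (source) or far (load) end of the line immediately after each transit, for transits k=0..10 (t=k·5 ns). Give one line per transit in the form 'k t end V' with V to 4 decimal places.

0 0 source 2.8571
1 5 load 4.7619
2 10 source 4.4898
3 15 load 4.3084
4 20 source 4.3343
5 25 load 4.3516
6 30 source 4.3491
7 35 load 4.3475
8 40 source 4.3477
9 45 load 4.3479
10 50 source 4.3478

Γ_L=0.666667, Γ_S=-0.142857; launch V₁=5·100/175=2.857143
k=0 src: V=2.8571
k=1 load: inc=2.857143, refl=2.857143·0.666667=1.9048; V=0.000000+2.857143+1.904762=4.7619
k=2 src: inc=1.904762, refl=1.904762·-0.142857=-0.2721; V=2.857143+1.904762+-0.272109=4.4898
k=3 load: inc=-0.272109, refl=-0.272109·0.666667=-0.1814; V=4.761905+-0.272109+-0.181406=4.3084
k=4 src: inc=-0.181406, refl=-0.181406·-0.142857=0.0259; V=4.489796+-0.181406+0.025915=4.3343
k=5 load: inc=0.025915, refl=0.025915·0.666667=0.0173; V=4.308390+0.025915+0.017277=4.3516
k=6 src: inc=0.017277, refl=0.017277·-0.142857=-0.0025; V=4.334305+0.017277+-0.002468=4.3491
k=7 load: inc=-0.002468, refl=-0.002468·0.666667=-0.0016; V=4.351582+-0.002468+-0.001645=4.3475
k=8 src: inc=-0.001645, refl=-0.001645·-0.142857=0.0002; V=4.349114+-0.001645+0.000235=4.3477
k=9 load: inc=0.000235, refl=0.000235·0.666667=0.0002; V=4.347468+0.000235+0.000157=4.3479
k=10 src: inc=0.000157, refl=0.000157·-0.142857=-0.0000; V=4.347703+0.000157+-0.000022=4.3478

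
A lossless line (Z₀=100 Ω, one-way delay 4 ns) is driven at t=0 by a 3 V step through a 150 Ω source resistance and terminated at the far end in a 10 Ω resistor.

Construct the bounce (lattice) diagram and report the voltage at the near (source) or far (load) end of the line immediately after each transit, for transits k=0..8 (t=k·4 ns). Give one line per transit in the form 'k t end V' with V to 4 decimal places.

Γ_L=-0.818182, Γ_S=0.200000; launch V₁=3·100/250=1.200000
k=0 src: V=1.2000
k=1 load: inc=1.200000, refl=1.200000·-0.818182=-0.9818; V=0.000000+1.200000+-0.981818=0.2182
k=2 src: inc=-0.981818, refl=-0.981818·0.200000=-0.1964; V=1.200000+-0.981818+-0.196364=0.0218
k=3 load: inc=-0.196364, refl=-0.196364·-0.818182=0.1607; V=0.218182+-0.196364+0.160661=0.1825
k=4 src: inc=0.160661, refl=0.160661·0.200000=0.0321; V=0.021818+0.160661+0.032132=0.2146
k=5 load: inc=0.032132, refl=0.032132·-0.818182=-0.0263; V=0.182479+0.032132+-0.026290=0.1883
k=6 src: inc=-0.026290, refl=-0.026290·0.200000=-0.0053; V=0.214612+-0.026290+-0.005258=0.1831
k=7 load: inc=-0.005258, refl=-0.005258·-0.818182=0.0043; V=0.188322+-0.005258+0.004302=0.1874
k=8 src: inc=0.004302, refl=0.004302·0.200000=0.0009; V=0.183064+0.004302+0.000860=0.1882

0 0 source 1.2000
1 4 load 0.2182
2 8 source 0.0218
3 12 load 0.1825
4 16 source 0.2146
5 20 load 0.1883
6 24 source 0.1831
7 28 load 0.1874
8 32 source 0.1882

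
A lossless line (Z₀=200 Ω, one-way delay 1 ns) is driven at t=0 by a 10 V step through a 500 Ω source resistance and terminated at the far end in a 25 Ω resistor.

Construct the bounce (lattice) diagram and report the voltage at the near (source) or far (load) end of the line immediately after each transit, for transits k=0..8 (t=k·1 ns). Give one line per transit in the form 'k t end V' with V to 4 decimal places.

0 0 source 2.8571
1 1 load 0.6349
2 2 source -0.3175
3 3 load 0.4233
4 4 source 0.7407
5 5 load 0.4938
6 6 source 0.3880
7 7 load 0.4703
8 8 source 0.5056

Γ_L=-0.777778, Γ_S=0.428571; launch V₁=10·200/700=2.857143
k=0 src: V=2.8571
k=1 load: inc=2.857143, refl=2.857143·-0.777778=-2.2222; V=0.000000+2.857143+-2.222222=0.6349
k=2 src: inc=-2.222222, refl=-2.222222·0.428571=-0.9524; V=2.857143+-2.222222+-0.952381=-0.3175
k=3 load: inc=-0.952381, refl=-0.952381·-0.777778=0.7407; V=0.634921+-0.952381+0.740741=0.4233
k=4 src: inc=0.740741, refl=0.740741·0.428571=0.3175; V=-0.317460+0.740741+0.317460=0.7407
k=5 load: inc=0.317460, refl=0.317460·-0.777778=-0.2469; V=0.423280+0.317460+-0.246914=0.4938
k=6 src: inc=-0.246914, refl=-0.246914·0.428571=-0.1058; V=0.740741+-0.246914+-0.105820=0.3880
k=7 load: inc=-0.105820, refl=-0.105820·-0.777778=0.0823; V=0.493827+-0.105820+0.082305=0.4703
k=8 src: inc=0.082305, refl=0.082305·0.428571=0.0353; V=0.388007+0.082305+0.035273=0.5056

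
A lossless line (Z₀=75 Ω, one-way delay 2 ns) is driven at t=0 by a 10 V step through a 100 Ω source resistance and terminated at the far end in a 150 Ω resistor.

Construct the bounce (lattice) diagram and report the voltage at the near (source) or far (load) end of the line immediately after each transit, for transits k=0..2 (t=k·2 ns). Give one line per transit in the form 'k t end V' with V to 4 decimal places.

0 0 source 4.2857
1 2 load 5.7143
2 4 source 5.9184

Γ_L=0.333333, Γ_S=0.142857; launch V₁=10·75/175=4.285714
k=0 src: V=4.2857
k=1 load: inc=4.285714, refl=4.285714·0.333333=1.4286; V=0.000000+4.285714+1.428571=5.7143
k=2 src: inc=1.428571, refl=1.428571·0.142857=0.2041; V=4.285714+1.428571+0.204082=5.9184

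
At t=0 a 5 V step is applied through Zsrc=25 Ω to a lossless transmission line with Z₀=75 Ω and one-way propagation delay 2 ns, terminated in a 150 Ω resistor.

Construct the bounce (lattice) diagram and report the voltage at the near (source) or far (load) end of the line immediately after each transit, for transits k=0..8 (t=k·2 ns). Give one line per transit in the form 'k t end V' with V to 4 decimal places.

Γ_L=0.333333, Γ_S=-0.500000; launch V₁=5·75/100=3.750000
k=0 src: V=3.7500
k=1 load: inc=3.750000, refl=3.750000·0.333333=1.2500; V=0.000000+3.750000+1.250000=5.0000
k=2 src: inc=1.250000, refl=1.250000·-0.500000=-0.6250; V=3.750000+1.250000+-0.625000=4.3750
k=3 load: inc=-0.625000, refl=-0.625000·0.333333=-0.2083; V=5.000000+-0.625000+-0.208333=4.1667
k=4 src: inc=-0.208333, refl=-0.208333·-0.500000=0.1042; V=4.375000+-0.208333+0.104167=4.2708
k=5 load: inc=0.104167, refl=0.104167·0.333333=0.0347; V=4.166667+0.104167+0.034722=4.3056
k=6 src: inc=0.034722, refl=0.034722·-0.500000=-0.0174; V=4.270833+0.034722+-0.017361=4.2882
k=7 load: inc=-0.017361, refl=-0.017361·0.333333=-0.0058; V=4.305556+-0.017361+-0.005787=4.2824
k=8 src: inc=-0.005787, refl=-0.005787·-0.500000=0.0029; V=4.288194+-0.005787+0.002894=4.2853

0 0 source 3.7500
1 2 load 5.0000
2 4 source 4.3750
3 6 load 4.1667
4 8 source 4.2708
5 10 load 4.3056
6 12 source 4.2882
7 14 load 4.2824
8 16 source 4.2853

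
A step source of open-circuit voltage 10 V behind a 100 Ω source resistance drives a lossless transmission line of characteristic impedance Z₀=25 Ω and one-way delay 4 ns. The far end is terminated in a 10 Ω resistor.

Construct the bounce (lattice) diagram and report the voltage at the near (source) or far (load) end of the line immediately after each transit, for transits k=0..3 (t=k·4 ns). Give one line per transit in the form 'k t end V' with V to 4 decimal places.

0 0 source 2.0000
1 4 load 1.1429
2 8 source 0.6286
3 12 load 0.8490

Γ_L=-0.428571, Γ_S=0.600000; launch V₁=10·25/125=2.000000
k=0 src: V=2.0000
k=1 load: inc=2.000000, refl=2.000000·-0.428571=-0.8571; V=0.000000+2.000000+-0.857143=1.1429
k=2 src: inc=-0.857143, refl=-0.857143·0.600000=-0.5143; V=2.000000+-0.857143+-0.514286=0.6286
k=3 load: inc=-0.514286, refl=-0.514286·-0.428571=0.2204; V=1.142857+-0.514286+0.220408=0.8490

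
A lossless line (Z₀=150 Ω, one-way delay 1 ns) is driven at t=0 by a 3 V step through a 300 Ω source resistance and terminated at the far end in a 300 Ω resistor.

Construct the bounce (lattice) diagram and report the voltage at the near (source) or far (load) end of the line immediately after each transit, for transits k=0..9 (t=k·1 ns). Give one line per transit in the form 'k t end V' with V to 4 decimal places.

0 0 source 1.0000
1 1 load 1.3333
2 2 source 1.4444
3 3 load 1.4815
4 4 source 1.4938
5 5 load 1.4979
6 6 source 1.4993
7 7 load 1.4998
8 8 source 1.4999
9 9 load 1.5000

Γ_L=0.333333, Γ_S=0.333333; launch V₁=3·150/450=1.000000
k=0 src: V=1.0000
k=1 load: inc=1.000000, refl=1.000000·0.333333=0.3333; V=0.000000+1.000000+0.333333=1.3333
k=2 src: inc=0.333333, refl=0.333333·0.333333=0.1111; V=1.000000+0.333333+0.111111=1.4444
k=3 load: inc=0.111111, refl=0.111111·0.333333=0.0370; V=1.333333+0.111111+0.037037=1.4815
k=4 src: inc=0.037037, refl=0.037037·0.333333=0.0123; V=1.444444+0.037037+0.012346=1.4938
k=5 load: inc=0.012346, refl=0.012346·0.333333=0.0041; V=1.481481+0.012346+0.004115=1.4979
k=6 src: inc=0.004115, refl=0.004115·0.333333=0.0014; V=1.493827+0.004115+0.001372=1.4993
k=7 load: inc=0.001372, refl=0.001372·0.333333=0.0005; V=1.497942+0.001372+0.000457=1.4998
k=8 src: inc=0.000457, refl=0.000457·0.333333=0.0002; V=1.499314+0.000457+0.000152=1.4999
k=9 load: inc=0.000152, refl=0.000152·0.333333=0.0001; V=1.499771+0.000152+0.000051=1.5000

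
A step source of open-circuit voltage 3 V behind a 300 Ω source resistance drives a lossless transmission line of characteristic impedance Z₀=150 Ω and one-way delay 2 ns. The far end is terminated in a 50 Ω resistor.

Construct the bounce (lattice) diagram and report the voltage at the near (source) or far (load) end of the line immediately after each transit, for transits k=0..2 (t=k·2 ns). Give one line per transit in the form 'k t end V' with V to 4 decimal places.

0 0 source 1.0000
1 2 load 0.5000
2 4 source 0.3333

Γ_L=-0.500000, Γ_S=0.333333; launch V₁=3·150/450=1.000000
k=0 src: V=1.0000
k=1 load: inc=1.000000, refl=1.000000·-0.500000=-0.5000; V=0.000000+1.000000+-0.500000=0.5000
k=2 src: inc=-0.500000, refl=-0.500000·0.333333=-0.1667; V=1.000000+-0.500000+-0.166667=0.3333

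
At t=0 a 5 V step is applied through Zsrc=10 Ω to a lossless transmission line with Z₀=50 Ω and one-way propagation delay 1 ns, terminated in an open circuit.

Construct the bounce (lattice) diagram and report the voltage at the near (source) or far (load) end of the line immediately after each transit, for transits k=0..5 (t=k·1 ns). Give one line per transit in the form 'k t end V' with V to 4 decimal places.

0 0 source 4.1667
1 1 load 8.3333
2 2 source 5.5556
3 3 load 2.7778
4 4 source 4.6296
5 5 load 6.4815

Γ_L=1.000000, Γ_S=-0.666667; launch V₁=5·50/60=4.166667
k=0 src: V=4.1667
k=1 load: inc=4.166667, refl=4.166667·1.000000=4.1667; V=0.000000+4.166667+4.166667=8.3333
k=2 src: inc=4.166667, refl=4.166667·-0.666667=-2.7778; V=4.166667+4.166667+-2.777778=5.5556
k=3 load: inc=-2.777778, refl=-2.777778·1.000000=-2.7778; V=8.333333+-2.777778+-2.777778=2.7778
k=4 src: inc=-2.777778, refl=-2.777778·-0.666667=1.8519; V=5.555556+-2.777778+1.851852=4.6296
k=5 load: inc=1.851852, refl=1.851852·1.000000=1.8519; V=2.777778+1.851852+1.851852=6.4815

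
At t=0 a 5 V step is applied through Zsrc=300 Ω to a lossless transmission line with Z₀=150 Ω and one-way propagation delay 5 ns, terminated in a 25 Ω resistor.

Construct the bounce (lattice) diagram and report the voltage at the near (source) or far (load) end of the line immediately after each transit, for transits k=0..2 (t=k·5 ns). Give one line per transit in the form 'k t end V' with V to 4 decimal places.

Γ_L=-0.714286, Γ_S=0.333333; launch V₁=5·150/450=1.666667
k=0 src: V=1.6667
k=1 load: inc=1.666667, refl=1.666667·-0.714286=-1.1905; V=0.000000+1.666667+-1.190476=0.4762
k=2 src: inc=-1.190476, refl=-1.190476·0.333333=-0.3968; V=1.666667+-1.190476+-0.396825=0.0794

0 0 source 1.6667
1 5 load 0.4762
2 10 source 0.0794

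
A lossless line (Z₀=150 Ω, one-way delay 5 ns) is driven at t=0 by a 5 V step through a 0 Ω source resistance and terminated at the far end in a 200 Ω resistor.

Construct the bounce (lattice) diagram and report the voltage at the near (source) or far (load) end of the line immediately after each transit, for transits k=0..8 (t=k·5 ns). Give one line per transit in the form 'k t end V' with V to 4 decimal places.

Γ_L=0.142857, Γ_S=-1.000000; launch V₁=5·150/150=5.000000
k=0 src: V=5.0000
k=1 load: inc=5.000000, refl=5.000000·0.142857=0.7143; V=0.000000+5.000000+0.714286=5.7143
k=2 src: inc=0.714286, refl=0.714286·-1.000000=-0.7143; V=5.000000+0.714286+-0.714286=5.0000
k=3 load: inc=-0.714286, refl=-0.714286·0.142857=-0.1020; V=5.714286+-0.714286+-0.102041=4.8980
k=4 src: inc=-0.102041, refl=-0.102041·-1.000000=0.1020; V=5.000000+-0.102041+0.102041=5.0000
k=5 load: inc=0.102041, refl=0.102041·0.142857=0.0146; V=4.897959+0.102041+0.014577=5.0146
k=6 src: inc=0.014577, refl=0.014577·-1.000000=-0.0146; V=5.000000+0.014577+-0.014577=5.0000
k=7 load: inc=-0.014577, refl=-0.014577·0.142857=-0.0021; V=5.014577+-0.014577+-0.002082=4.9979
k=8 src: inc=-0.002082, refl=-0.002082·-1.000000=0.0021; V=5.000000+-0.002082+0.002082=5.0000

0 0 source 5.0000
1 5 load 5.7143
2 10 source 5.0000
3 15 load 4.8980
4 20 source 5.0000
5 25 load 5.0146
6 30 source 5.0000
7 35 load 4.9979
8 40 source 5.0000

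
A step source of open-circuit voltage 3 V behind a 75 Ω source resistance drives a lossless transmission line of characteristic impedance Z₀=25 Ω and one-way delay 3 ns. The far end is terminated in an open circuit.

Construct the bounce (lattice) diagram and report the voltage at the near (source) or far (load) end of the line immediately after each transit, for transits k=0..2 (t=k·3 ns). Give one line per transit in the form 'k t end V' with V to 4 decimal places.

0 0 source 0.7500
1 3 load 1.5000
2 6 source 1.8750

Γ_L=1.000000, Γ_S=0.500000; launch V₁=3·25/100=0.750000
k=0 src: V=0.7500
k=1 load: inc=0.750000, refl=0.750000·1.000000=0.7500; V=0.000000+0.750000+0.750000=1.5000
k=2 src: inc=0.750000, refl=0.750000·0.500000=0.3750; V=0.750000+0.750000+0.375000=1.8750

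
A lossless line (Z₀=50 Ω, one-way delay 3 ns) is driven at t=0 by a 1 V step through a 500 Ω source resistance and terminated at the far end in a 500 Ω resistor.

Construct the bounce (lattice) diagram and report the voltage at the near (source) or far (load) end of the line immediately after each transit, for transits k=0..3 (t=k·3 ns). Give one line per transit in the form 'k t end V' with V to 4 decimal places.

Γ_L=0.818182, Γ_S=0.818182; launch V₁=1·50/550=0.090909
k=0 src: V=0.0909
k=1 load: inc=0.090909, refl=0.090909·0.818182=0.0744; V=0.000000+0.090909+0.074380=0.1653
k=2 src: inc=0.074380, refl=0.074380·0.818182=0.0609; V=0.090909+0.074380+0.060856=0.2261
k=3 load: inc=0.060856, refl=0.060856·0.818182=0.0498; V=0.165289+0.060856+0.049792=0.2759

0 0 source 0.0909
1 3 load 0.1653
2 6 source 0.2261
3 9 load 0.2759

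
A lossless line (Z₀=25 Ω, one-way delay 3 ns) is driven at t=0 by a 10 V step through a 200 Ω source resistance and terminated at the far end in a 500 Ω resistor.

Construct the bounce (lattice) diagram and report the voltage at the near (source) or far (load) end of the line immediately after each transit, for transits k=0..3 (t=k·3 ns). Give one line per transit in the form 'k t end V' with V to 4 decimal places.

Γ_L=0.904762, Γ_S=0.777778; launch V₁=10·25/225=1.111111
k=0 src: V=1.1111
k=1 load: inc=1.111111, refl=1.111111·0.904762=1.0053; V=0.000000+1.111111+1.005291=2.1164
k=2 src: inc=1.005291, refl=1.005291·0.777778=0.7819; V=1.111111+1.005291+0.781893=2.8983
k=3 load: inc=0.781893, refl=0.781893·0.904762=0.7074; V=2.116402+0.781893+0.707427=3.6057

0 0 source 1.1111
1 3 load 2.1164
2 6 source 2.8983
3 9 load 3.6057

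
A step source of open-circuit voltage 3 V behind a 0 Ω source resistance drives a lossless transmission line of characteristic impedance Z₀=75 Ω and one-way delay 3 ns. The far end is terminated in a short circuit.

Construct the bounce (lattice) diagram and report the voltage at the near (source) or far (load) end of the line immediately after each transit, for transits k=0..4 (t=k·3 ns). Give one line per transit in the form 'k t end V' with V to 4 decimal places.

Γ_L=-1.000000, Γ_S=-1.000000; launch V₁=3·75/75=3.000000
k=0 src: V=3.0000
k=1 load: inc=3.000000, refl=3.000000·-1.000000=-3.0000; V=0.000000+3.000000+-3.000000=0.0000
k=2 src: inc=-3.000000, refl=-3.000000·-1.000000=3.0000; V=3.000000+-3.000000+3.000000=3.0000
k=3 load: inc=3.000000, refl=3.000000·-1.000000=-3.0000; V=0.000000+3.000000+-3.000000=0.0000
k=4 src: inc=-3.000000, refl=-3.000000·-1.000000=3.0000; V=3.000000+-3.000000+3.000000=3.0000

0 0 source 3.0000
1 3 load 0.0000
2 6 source 3.0000
3 9 load 0.0000
4 12 source 3.0000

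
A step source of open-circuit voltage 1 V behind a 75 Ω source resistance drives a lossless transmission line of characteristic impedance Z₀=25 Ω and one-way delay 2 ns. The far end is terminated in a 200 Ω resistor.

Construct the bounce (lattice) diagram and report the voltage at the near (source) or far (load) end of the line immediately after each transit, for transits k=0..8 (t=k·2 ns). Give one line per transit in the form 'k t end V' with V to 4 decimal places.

Γ_L=0.777778, Γ_S=0.500000; launch V₁=1·25/100=0.250000
k=0 src: V=0.2500
k=1 load: inc=0.250000, refl=0.250000·0.777778=0.1944; V=0.000000+0.250000+0.194444=0.4444
k=2 src: inc=0.194444, refl=0.194444·0.500000=0.0972; V=0.250000+0.194444+0.097222=0.5417
k=3 load: inc=0.097222, refl=0.097222·0.777778=0.0756; V=0.444444+0.097222+0.075617=0.6173
k=4 src: inc=0.075617, refl=0.075617·0.500000=0.0378; V=0.541667+0.075617+0.037809=0.6551
k=5 load: inc=0.037809, refl=0.037809·0.777778=0.0294; V=0.617284+0.037809+0.029407=0.6845
k=6 src: inc=0.029407, refl=0.029407·0.500000=0.0147; V=0.655093+0.029407+0.014703=0.6992
k=7 load: inc=0.014703, refl=0.014703·0.777778=0.0114; V=0.684499+0.014703+0.011436=0.7106
k=8 src: inc=0.011436, refl=0.011436·0.500000=0.0057; V=0.699203+0.011436+0.005718=0.7164

0 0 source 0.2500
1 2 load 0.4444
2 4 source 0.5417
3 6 load 0.6173
4 8 source 0.6551
5 10 load 0.6845
6 12 source 0.6992
7 14 load 0.7106
8 16 source 0.7164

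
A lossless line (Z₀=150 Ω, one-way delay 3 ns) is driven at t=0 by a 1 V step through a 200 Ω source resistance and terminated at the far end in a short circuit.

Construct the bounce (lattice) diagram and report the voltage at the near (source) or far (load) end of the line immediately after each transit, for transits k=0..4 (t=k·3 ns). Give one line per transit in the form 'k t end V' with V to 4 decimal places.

0 0 source 0.4286
1 3 load 0.0000
2 6 source -0.0612
3 9 load 0.0000
4 12 source 0.0087

Γ_L=-1.000000, Γ_S=0.142857; launch V₁=1·150/350=0.428571
k=0 src: V=0.4286
k=1 load: inc=0.428571, refl=0.428571·-1.000000=-0.4286; V=0.000000+0.428571+-0.428571=0.0000
k=2 src: inc=-0.428571, refl=-0.428571·0.142857=-0.0612; V=0.428571+-0.428571+-0.061224=-0.0612
k=3 load: inc=-0.061224, refl=-0.061224·-1.000000=0.0612; V=0.000000+-0.061224+0.061224=0.0000
k=4 src: inc=0.061224, refl=0.061224·0.142857=0.0087; V=-0.061224+0.061224+0.008746=0.0087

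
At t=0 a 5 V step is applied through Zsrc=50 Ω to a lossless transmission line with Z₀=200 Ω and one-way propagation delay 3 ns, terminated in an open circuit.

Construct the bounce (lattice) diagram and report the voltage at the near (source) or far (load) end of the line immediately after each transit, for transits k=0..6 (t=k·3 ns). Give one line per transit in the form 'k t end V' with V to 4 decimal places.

Γ_L=1.000000, Γ_S=-0.600000; launch V₁=5·200/250=4.000000
k=0 src: V=4.0000
k=1 load: inc=4.000000, refl=4.000000·1.000000=4.0000; V=0.000000+4.000000+4.000000=8.0000
k=2 src: inc=4.000000, refl=4.000000·-0.600000=-2.4000; V=4.000000+4.000000+-2.400000=5.6000
k=3 load: inc=-2.400000, refl=-2.400000·1.000000=-2.4000; V=8.000000+-2.400000+-2.400000=3.2000
k=4 src: inc=-2.400000, refl=-2.400000·-0.600000=1.4400; V=5.600000+-2.400000+1.440000=4.6400
k=5 load: inc=1.440000, refl=1.440000·1.000000=1.4400; V=3.200000+1.440000+1.440000=6.0800
k=6 src: inc=1.440000, refl=1.440000·-0.600000=-0.8640; V=4.640000+1.440000+-0.864000=5.2160

0 0 source 4.0000
1 3 load 8.0000
2 6 source 5.6000
3 9 load 3.2000
4 12 source 4.6400
5 15 load 6.0800
6 18 source 5.2160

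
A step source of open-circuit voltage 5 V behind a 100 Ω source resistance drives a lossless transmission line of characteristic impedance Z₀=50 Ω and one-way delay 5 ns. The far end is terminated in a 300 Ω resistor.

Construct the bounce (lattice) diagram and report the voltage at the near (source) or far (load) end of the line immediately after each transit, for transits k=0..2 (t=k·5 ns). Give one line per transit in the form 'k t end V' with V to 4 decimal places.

Γ_L=0.714286, Γ_S=0.333333; launch V₁=5·50/150=1.666667
k=0 src: V=1.6667
k=1 load: inc=1.666667, refl=1.666667·0.714286=1.1905; V=0.000000+1.666667+1.190476=2.8571
k=2 src: inc=1.190476, refl=1.190476·0.333333=0.3968; V=1.666667+1.190476+0.396825=3.2540

0 0 source 1.6667
1 5 load 2.8571
2 10 source 3.2540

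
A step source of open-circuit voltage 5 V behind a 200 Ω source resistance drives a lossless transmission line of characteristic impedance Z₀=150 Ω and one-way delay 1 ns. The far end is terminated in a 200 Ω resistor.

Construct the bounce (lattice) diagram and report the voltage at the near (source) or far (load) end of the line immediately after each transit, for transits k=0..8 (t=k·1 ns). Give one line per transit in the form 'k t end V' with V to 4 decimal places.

0 0 source 2.1429
1 1 load 2.4490
2 2 source 2.4927
3 3 load 2.4990
4 4 source 2.4999
5 5 load 2.5000
6 6 source 2.5000
7 7 load 2.5000
8 8 source 2.5000

Γ_L=0.142857, Γ_S=0.142857; launch V₁=5·150/350=2.142857
k=0 src: V=2.1429
k=1 load: inc=2.142857, refl=2.142857·0.142857=0.3061; V=0.000000+2.142857+0.306122=2.4490
k=2 src: inc=0.306122, refl=0.306122·0.142857=0.0437; V=2.142857+0.306122+0.043732=2.4927
k=3 load: inc=0.043732, refl=0.043732·0.142857=0.0062; V=2.448980+0.043732+0.006247=2.4990
k=4 src: inc=0.006247, refl=0.006247·0.142857=0.0009; V=2.492711+0.006247+0.000892=2.4999
k=5 load: inc=0.000892, refl=0.000892·0.142857=0.0001; V=2.498959+0.000892+0.000127=2.5000
k=6 src: inc=0.000127, refl=0.000127·0.142857=0.0000; V=2.499851+0.000127+0.000018=2.5000
k=7 load: inc=0.000018, refl=0.000018·0.142857=0.0000; V=2.499979+0.000018+0.000003=2.5000
k=8 src: inc=0.000003, refl=0.000003·0.142857=0.0000; V=2.499997+0.000003+0.000000=2.5000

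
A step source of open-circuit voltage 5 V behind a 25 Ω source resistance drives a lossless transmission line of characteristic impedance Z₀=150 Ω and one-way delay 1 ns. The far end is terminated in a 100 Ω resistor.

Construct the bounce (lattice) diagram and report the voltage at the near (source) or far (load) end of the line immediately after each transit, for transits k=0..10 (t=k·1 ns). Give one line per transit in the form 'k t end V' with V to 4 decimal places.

0 0 source 4.2857
1 1 load 3.4286
2 2 source 4.0408
3 3 load 3.9184
4 4 source 4.0058
5 5 load 3.9883
6 6 source 4.0008
7 7 load 3.9983
8 8 source 4.0001
9 9 load 3.9998
10 10 source 4.0000

Γ_L=-0.200000, Γ_S=-0.714286; launch V₁=5·150/175=4.285714
k=0 src: V=4.2857
k=1 load: inc=4.285714, refl=4.285714·-0.200000=-0.8571; V=0.000000+4.285714+-0.857143=3.4286
k=2 src: inc=-0.857143, refl=-0.857143·-0.714286=0.6122; V=4.285714+-0.857143+0.612245=4.0408
k=3 load: inc=0.612245, refl=0.612245·-0.200000=-0.1224; V=3.428571+0.612245+-0.122449=3.9184
k=4 src: inc=-0.122449, refl=-0.122449·-0.714286=0.0875; V=4.040816+-0.122449+0.087464=4.0058
k=5 load: inc=0.087464, refl=0.087464·-0.200000=-0.0175; V=3.918367+0.087464+-0.017493=3.9883
k=6 src: inc=-0.017493, refl=-0.017493·-0.714286=0.0125; V=4.005831+-0.017493+0.012495=4.0008
k=7 load: inc=0.012495, refl=0.012495·-0.200000=-0.0025; V=3.988338+0.012495+-0.002499=3.9983
k=8 src: inc=-0.002499, refl=-0.002499·-0.714286=0.0018; V=4.000833+-0.002499+0.001785=4.0001
k=9 load: inc=0.001785, refl=0.001785·-0.200000=-0.0004; V=3.998334+0.001785+-0.000357=3.9998
k=10 src: inc=-0.000357, refl=-0.000357·-0.714286=0.0003; V=4.000119+-0.000357+0.000255=4.0000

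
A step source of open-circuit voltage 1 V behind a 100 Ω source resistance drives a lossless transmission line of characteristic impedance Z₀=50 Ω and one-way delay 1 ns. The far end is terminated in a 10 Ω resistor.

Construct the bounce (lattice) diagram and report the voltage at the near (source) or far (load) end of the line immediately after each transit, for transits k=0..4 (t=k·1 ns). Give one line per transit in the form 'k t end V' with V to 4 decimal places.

Γ_L=-0.666667, Γ_S=0.333333; launch V₁=1·50/150=0.333333
k=0 src: V=0.3333
k=1 load: inc=0.333333, refl=0.333333·-0.666667=-0.2222; V=0.000000+0.333333+-0.222222=0.1111
k=2 src: inc=-0.222222, refl=-0.222222·0.333333=-0.0741; V=0.333333+-0.222222+-0.074074=0.0370
k=3 load: inc=-0.074074, refl=-0.074074·-0.666667=0.0494; V=0.111111+-0.074074+0.049383=0.0864
k=4 src: inc=0.049383, refl=0.049383·0.333333=0.0165; V=0.037037+0.049383+0.016461=0.1029

0 0 source 0.3333
1 1 load 0.1111
2 2 source 0.0370
3 3 load 0.0864
4 4 source 0.1029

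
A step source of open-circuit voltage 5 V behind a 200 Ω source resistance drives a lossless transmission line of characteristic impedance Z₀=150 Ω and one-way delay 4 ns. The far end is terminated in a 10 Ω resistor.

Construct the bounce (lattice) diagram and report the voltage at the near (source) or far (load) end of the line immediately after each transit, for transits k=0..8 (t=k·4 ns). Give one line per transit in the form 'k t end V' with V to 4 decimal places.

Γ_L=-0.875000, Γ_S=0.142857; launch V₁=5·150/350=2.142857
k=0 src: V=2.1429
k=1 load: inc=2.142857, refl=2.142857·-0.875000=-1.8750; V=0.000000+2.142857+-1.875000=0.2679
k=2 src: inc=-1.875000, refl=-1.875000·0.142857=-0.2679; V=2.142857+-1.875000+-0.267857=0.0000
k=3 load: inc=-0.267857, refl=-0.267857·-0.875000=0.2344; V=0.267857+-0.267857+0.234375=0.2344
k=4 src: inc=0.234375, refl=0.234375·0.142857=0.0335; V=0.000000+0.234375+0.033482=0.2679
k=5 load: inc=0.033482, refl=0.033482·-0.875000=-0.0293; V=0.234375+0.033482+-0.029297=0.2386
k=6 src: inc=-0.029297, refl=-0.029297·0.142857=-0.0042; V=0.267857+-0.029297+-0.004185=0.2344
k=7 load: inc=-0.004185, refl=-0.004185·-0.875000=0.0037; V=0.238560+-0.004185+0.003662=0.2380
k=8 src: inc=0.003662, refl=0.003662·0.142857=0.0005; V=0.234375+0.003662+0.000523=0.2386

0 0 source 2.1429
1 4 load 0.2679
2 8 source 0.0000
3 12 load 0.2344
4 16 source 0.2679
5 20 load 0.2386
6 24 source 0.2344
7 28 load 0.2380
8 32 source 0.2386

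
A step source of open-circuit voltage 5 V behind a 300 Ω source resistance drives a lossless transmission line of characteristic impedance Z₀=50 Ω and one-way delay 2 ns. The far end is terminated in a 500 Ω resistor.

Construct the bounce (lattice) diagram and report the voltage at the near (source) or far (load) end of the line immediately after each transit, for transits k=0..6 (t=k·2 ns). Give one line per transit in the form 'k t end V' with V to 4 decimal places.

Γ_L=0.818182, Γ_S=0.714286; launch V₁=5·50/350=0.714286
k=0 src: V=0.7143
k=1 load: inc=0.714286, refl=0.714286·0.818182=0.5844; V=0.000000+0.714286+0.584416=1.2987
k=2 src: inc=0.584416, refl=0.584416·0.714286=0.4174; V=0.714286+0.584416+0.417440=1.7161
k=3 load: inc=0.417440, refl=0.417440·0.818182=0.3415; V=1.298701+0.417440+0.341542=2.0577
k=4 src: inc=0.341542, refl=0.341542·0.714286=0.2440; V=1.716141+0.341542+0.243958=2.3016
k=5 load: inc=0.243958, refl=0.243958·0.818182=0.1996; V=2.057683+0.243958+0.199602=2.5012
k=6 src: inc=0.199602, refl=0.199602·0.714286=0.1426; V=2.301641+0.199602+0.142573=2.6438

0 0 source 0.7143
1 2 load 1.2987
2 4 source 1.7161
3 6 load 2.0577
4 8 source 2.3016
5 10 load 2.5012
6 12 source 2.6438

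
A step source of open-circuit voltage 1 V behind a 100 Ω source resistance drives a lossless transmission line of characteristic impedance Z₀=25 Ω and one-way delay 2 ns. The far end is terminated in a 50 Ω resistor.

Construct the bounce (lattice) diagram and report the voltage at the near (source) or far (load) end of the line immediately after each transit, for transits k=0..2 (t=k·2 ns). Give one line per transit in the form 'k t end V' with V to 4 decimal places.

Γ_L=0.333333, Γ_S=0.600000; launch V₁=1·25/125=0.200000
k=0 src: V=0.2000
k=1 load: inc=0.200000, refl=0.200000·0.333333=0.0667; V=0.000000+0.200000+0.066667=0.2667
k=2 src: inc=0.066667, refl=0.066667·0.600000=0.0400; V=0.200000+0.066667+0.040000=0.3067

0 0 source 0.2000
1 2 load 0.2667
2 4 source 0.3067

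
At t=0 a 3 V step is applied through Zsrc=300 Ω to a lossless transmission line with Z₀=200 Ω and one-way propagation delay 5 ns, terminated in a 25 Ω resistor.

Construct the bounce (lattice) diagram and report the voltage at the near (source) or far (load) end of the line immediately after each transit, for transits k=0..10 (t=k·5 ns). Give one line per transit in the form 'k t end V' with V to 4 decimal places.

Γ_L=-0.777778, Γ_S=0.200000; launch V₁=3·200/500=1.200000
k=0 src: V=1.2000
k=1 load: inc=1.200000, refl=1.200000·-0.777778=-0.9333; V=0.000000+1.200000+-0.933333=0.2667
k=2 src: inc=-0.933333, refl=-0.933333·0.200000=-0.1867; V=1.200000+-0.933333+-0.186667=0.0800
k=3 load: inc=-0.186667, refl=-0.186667·-0.777778=0.1452; V=0.266667+-0.186667+0.145185=0.2252
k=4 src: inc=0.145185, refl=0.145185·0.200000=0.0290; V=0.080000+0.145185+0.029037=0.2542
k=5 load: inc=0.029037, refl=0.029037·-0.777778=-0.0226; V=0.225185+0.029037+-0.022584=0.2316
k=6 src: inc=-0.022584, refl=-0.022584·0.200000=-0.0045; V=0.254222+-0.022584+-0.004517=0.2271
k=7 load: inc=-0.004517, refl=-0.004517·-0.777778=0.0035; V=0.231638+-0.004517+0.003513=0.2306
k=8 src: inc=0.003513, refl=0.003513·0.200000=0.0007; V=0.227121+0.003513+0.000703=0.2313
k=9 load: inc=0.000703, refl=0.000703·-0.777778=-0.0005; V=0.230634+0.000703+-0.000546=0.2308
k=10 src: inc=-0.000546, refl=-0.000546·0.200000=-0.0001; V=0.231337+-0.000546+-0.000109=0.2307

0 0 source 1.2000
1 5 load 0.2667
2 10 source 0.0800
3 15 load 0.2252
4 20 source 0.2542
5 25 load 0.2316
6 30 source 0.2271
7 35 load 0.2306
8 40 source 0.2313
9 45 load 0.2308
10 50 source 0.2307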